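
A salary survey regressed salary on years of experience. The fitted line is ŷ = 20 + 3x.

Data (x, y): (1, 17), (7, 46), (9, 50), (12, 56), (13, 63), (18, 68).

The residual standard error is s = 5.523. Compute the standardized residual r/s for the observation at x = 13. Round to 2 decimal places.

0.72

ŷ = 20 + 3·13 = 59
r = 63 − 59 = 4
r/s = 4 / 5.523 = 0.72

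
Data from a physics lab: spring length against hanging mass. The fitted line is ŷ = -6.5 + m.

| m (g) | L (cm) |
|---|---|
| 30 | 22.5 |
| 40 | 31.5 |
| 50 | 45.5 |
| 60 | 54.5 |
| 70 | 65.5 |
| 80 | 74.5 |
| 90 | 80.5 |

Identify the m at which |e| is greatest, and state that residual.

m=30: ŷ = -6.5 + 30 = 23.5; e = 22.5 − 23.5 = -1
m=40: ŷ = -6.5 + 40 = 33.5; e = 31.5 − 33.5 = -2
m=50: ŷ = -6.5 + 50 = 43.5; e = 45.5 − 43.5 = 2
m=60: ŷ = -6.5 + 60 = 53.5; e = 54.5 − 53.5 = 1
m=70: ŷ = -6.5 + 70 = 63.5; e = 65.5 − 63.5 = 2
m=80: ŷ = -6.5 + 80 = 73.5; e = 74.5 − 73.5 = 1
m=90: ŷ = -6.5 + 90 = 83.5; e = 80.5 − 83.5 = -3
Largest |e| is 3 at m = 90, residual -3.

m = 90, e = -3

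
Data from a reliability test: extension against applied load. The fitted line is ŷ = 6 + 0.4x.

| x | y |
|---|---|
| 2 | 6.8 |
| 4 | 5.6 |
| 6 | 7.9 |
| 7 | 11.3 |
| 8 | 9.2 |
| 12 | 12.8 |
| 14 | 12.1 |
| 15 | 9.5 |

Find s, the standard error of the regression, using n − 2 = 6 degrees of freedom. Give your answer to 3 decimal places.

s = 1.871

x=2: ŷ = 6 + 0.4·2 = 6.8; e = 6.8 − 6.8 = 0
x=4: ŷ = 6 + 0.4·4 = 7.6; e = 5.6 − 7.6 = -2
x=6: ŷ = 6 + 0.4·6 = 8.4; e = 7.9 − 8.4 = -0.5
x=7: ŷ = 6 + 0.4·7 = 8.8; e = 11.3 − 8.8 = 2.5
x=8: ŷ = 6 + 0.4·8 = 9.2; e = 9.2 − 9.2 = 0
x=12: ŷ = 6 + 0.4·12 = 10.8; e = 12.8 − 10.8 = 2
x=14: ŷ = 6 + 0.4·14 = 11.6; e = 12.1 − 11.6 = 0.5
x=15: ŷ = 6 + 0.4·15 = 12; e = 9.5 − 12 = -2.5
SSE = 0 + 4 + 0.25 + 6.25 + 0 + 4 + 0.25 + 6.25 = 21
s = √(21/6) = √3.5 ≈ 1.871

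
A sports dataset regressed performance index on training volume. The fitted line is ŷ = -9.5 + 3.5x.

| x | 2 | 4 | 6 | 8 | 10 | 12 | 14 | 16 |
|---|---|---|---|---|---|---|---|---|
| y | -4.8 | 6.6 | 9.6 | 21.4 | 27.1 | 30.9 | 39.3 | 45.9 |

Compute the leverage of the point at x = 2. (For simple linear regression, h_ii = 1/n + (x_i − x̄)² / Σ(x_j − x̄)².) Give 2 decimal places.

h = 0.42

x̄ = (2 + 4 + 6 + 8 + 10 + 12 + 14 + 16)/8 = 9
Σ(x − x̄)² = 49 + 25 + 9 + 1 + 1 + 9 + 25 + 49 = 168
h = 1/8 + (-7)²/168 = 0.125 + 0.291667 = 0.42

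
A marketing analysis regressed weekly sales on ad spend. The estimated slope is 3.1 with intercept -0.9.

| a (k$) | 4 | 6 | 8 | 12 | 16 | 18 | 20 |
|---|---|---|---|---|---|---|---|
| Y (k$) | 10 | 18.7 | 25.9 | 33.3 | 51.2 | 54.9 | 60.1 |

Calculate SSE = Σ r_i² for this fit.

a=4: ŷ = -0.9 + 3.1·4 = 11.5; r = 10 − 11.5 = -1.5
a=6: ŷ = -0.9 + 3.1·6 = 17.7; r = 18.7 − 17.7 = 1
a=8: ŷ = -0.9 + 3.1·8 = 23.9; r = 25.9 − 23.9 = 2
a=12: ŷ = -0.9 + 3.1·12 = 36.3; r = 33.3 − 36.3 = -3
a=16: ŷ = -0.9 + 3.1·16 = 48.7; r = 51.2 − 48.7 = 2.5
a=18: ŷ = -0.9 + 3.1·18 = 54.9; r = 54.9 − 54.9 = 0
a=20: ŷ = -0.9 + 3.1·20 = 61.1; r = 60.1 − 61.1 = -1
SSE = 2.25 + 1 + 4 + 9 + 6.25 + 0 + 1 = 23.5

SSE = 23.5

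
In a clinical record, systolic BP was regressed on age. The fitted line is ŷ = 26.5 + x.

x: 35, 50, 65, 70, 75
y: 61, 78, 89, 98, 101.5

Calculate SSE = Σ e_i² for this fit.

SSE = 11

x=35: ŷ = 26.5 + 35 = 61.5; e = 61 − 61.5 = -0.5
x=50: ŷ = 26.5 + 50 = 76.5; e = 78 − 76.5 = 1.5
x=65: ŷ = 26.5 + 65 = 91.5; e = 89 − 91.5 = -2.5
x=70: ŷ = 26.5 + 70 = 96.5; e = 98 − 96.5 = 1.5
x=75: ŷ = 26.5 + 75 = 101.5; e = 101.5 − 101.5 = 0
SSE = 0.25 + 2.25 + 6.25 + 2.25 + 0 = 11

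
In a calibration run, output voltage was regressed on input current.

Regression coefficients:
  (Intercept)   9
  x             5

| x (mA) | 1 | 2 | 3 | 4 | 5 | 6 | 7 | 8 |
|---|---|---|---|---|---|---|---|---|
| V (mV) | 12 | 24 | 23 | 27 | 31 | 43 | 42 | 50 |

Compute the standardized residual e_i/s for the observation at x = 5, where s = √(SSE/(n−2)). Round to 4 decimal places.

x=1: V̂ = 9 + 5·1 = 14; e = 12 − 14 = -2
x=2: V̂ = 9 + 5·2 = 19; e = 24 − 19 = 5
x=3: V̂ = 9 + 5·3 = 24; e = 23 − 24 = -1
x=4: V̂ = 9 + 5·4 = 29; e = 27 − 29 = -2
x=5: V̂ = 9 + 5·5 = 34; e = 31 − 34 = -3
x=6: V̂ = 9 + 5·6 = 39; e = 43 − 39 = 4
x=7: V̂ = 9 + 5·7 = 44; e = 42 − 44 = -2
x=8: V̂ = 9 + 5·8 = 49; e = 50 − 49 = 1
SSE = 4 + 25 + 1 + 4 + 9 + 16 + 4 + 1 = 64
s = √(64/6) = 3.26599
e/s = -3 / 3.26599 = -0.9186

-0.9186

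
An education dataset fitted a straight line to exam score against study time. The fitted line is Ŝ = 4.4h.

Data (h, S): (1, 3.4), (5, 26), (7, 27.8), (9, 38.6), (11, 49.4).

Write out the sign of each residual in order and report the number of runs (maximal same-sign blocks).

4 runs

h=1: Ŝ = 4.4·1 = 4.4; e = 3.4 − 4.4 = -1
h=5: Ŝ = 4.4·5 = 22; e = 26 − 22 = 4
h=7: Ŝ = 4.4·7 = 30.8; e = 27.8 − 30.8 = -3
h=9: Ŝ = 4.4·9 = 39.6; e = 38.6 − 39.6 = -1
h=11: Ŝ = 4.4·11 = 48.4; e = 49.4 − 48.4 = 1
Signs: − + − − +
Runs: −×1, +×1, −×2, +×1 → 4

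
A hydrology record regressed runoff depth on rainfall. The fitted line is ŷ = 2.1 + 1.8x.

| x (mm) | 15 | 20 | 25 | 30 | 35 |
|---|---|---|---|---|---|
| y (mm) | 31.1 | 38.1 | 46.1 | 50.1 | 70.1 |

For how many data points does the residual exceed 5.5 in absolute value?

1

x=15: ŷ = 2.1 + 1.8·15 = 29.1; e = 31.1 − 29.1 = 2
x=20: ŷ = 2.1 + 1.8·20 = 38.1; e = 38.1 − 38.1 = 0
x=25: ŷ = 2.1 + 1.8·25 = 47.1; e = 46.1 − 47.1 = -1
x=30: ŷ = 2.1 + 1.8·30 = 56.1; e = 50.1 − 56.1 = -6
x=35: ŷ = 2.1 + 1.8·35 = 65.1; e = 70.1 − 65.1 = 5
|e| > 5.5: x=30 (|e|=6) → 1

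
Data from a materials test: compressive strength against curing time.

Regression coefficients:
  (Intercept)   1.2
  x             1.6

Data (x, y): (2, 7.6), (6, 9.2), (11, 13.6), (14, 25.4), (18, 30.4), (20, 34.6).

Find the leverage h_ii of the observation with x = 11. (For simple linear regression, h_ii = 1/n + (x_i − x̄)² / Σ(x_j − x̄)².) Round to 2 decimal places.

x̄ = (2 + 6 + 11 + 14 + 18 + 20)/6 = 11.8333
Σ(x − x̄)² = 96.6944 + 34.0278 + 0.694444 + 4.69444 + 38.0278 + 66.6944 = 240.833
h = 1/6 + (-0.833333)²/240.833 = 0.166667 + 0.00288351 = 0.17

h = 0.17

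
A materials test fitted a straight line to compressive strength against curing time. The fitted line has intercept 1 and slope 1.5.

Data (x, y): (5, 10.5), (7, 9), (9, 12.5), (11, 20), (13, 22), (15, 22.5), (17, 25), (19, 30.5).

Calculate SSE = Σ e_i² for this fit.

x=5: ŷ = 1 + 1.5·5 = 8.5; e = 10.5 − 8.5 = 2
x=7: ŷ = 1 + 1.5·7 = 11.5; e = 9 − 11.5 = -2.5
x=9: ŷ = 1 + 1.5·9 = 14.5; e = 12.5 − 14.5 = -2
x=11: ŷ = 1 + 1.5·11 = 17.5; e = 20 − 17.5 = 2.5
x=13: ŷ = 1 + 1.5·13 = 20.5; e = 22 − 20.5 = 1.5
x=15: ŷ = 1 + 1.5·15 = 23.5; e = 22.5 − 23.5 = -1
x=17: ŷ = 1 + 1.5·17 = 26.5; e = 25 − 26.5 = -1.5
x=19: ŷ = 1 + 1.5·19 = 29.5; e = 30.5 − 29.5 = 1
SSE = 4 + 6.25 + 4 + 6.25 + 2.25 + 1 + 2.25 + 1 = 27

SSE = 27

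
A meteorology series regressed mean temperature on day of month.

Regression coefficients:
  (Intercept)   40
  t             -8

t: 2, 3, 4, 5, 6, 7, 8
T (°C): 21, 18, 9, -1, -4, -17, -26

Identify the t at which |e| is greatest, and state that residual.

t=2: ŷ = 40 − 8·2 = 24; e = 21 − 24 = -3
t=3: ŷ = 40 − 8·3 = 16; e = 18 − 16 = 2
t=4: ŷ = 40 − 8·4 = 8; e = 9 − 8 = 1
t=5: ŷ = 40 − 8·5 = 0; e = -1 − 0 = -1
t=6: ŷ = 40 − 8·6 = -8; e = -4 − (-8) = 4
t=7: ŷ = 40 − 8·7 = -16; e = -17 − (-16) = -1
t=8: ŷ = 40 − 8·8 = -24; e = -26 − (-24) = -2
Largest |e| is 4 at t = 6, residual 4.

t = 6, e = 4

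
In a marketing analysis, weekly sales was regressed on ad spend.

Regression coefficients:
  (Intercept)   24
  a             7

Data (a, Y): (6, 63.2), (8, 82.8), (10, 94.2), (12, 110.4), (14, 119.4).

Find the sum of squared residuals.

a=6: ŷ = 24 + 7·6 = 66; e = 63.2 − 66 = -2.8
a=8: ŷ = 24 + 7·8 = 80; e = 82.8 − 80 = 2.8
a=10: ŷ = 24 + 7·10 = 94; e = 94.2 − 94 = 0.2
a=12: ŷ = 24 + 7·12 = 108; e = 110.4 − 108 = 2.4
a=14: ŷ = 24 + 7·14 = 122; e = 119.4 − 122 = -2.6
SSE = 7.84 + 7.84 + 0.04 + 5.76 + 6.76 = 28.24

SSE = 28.24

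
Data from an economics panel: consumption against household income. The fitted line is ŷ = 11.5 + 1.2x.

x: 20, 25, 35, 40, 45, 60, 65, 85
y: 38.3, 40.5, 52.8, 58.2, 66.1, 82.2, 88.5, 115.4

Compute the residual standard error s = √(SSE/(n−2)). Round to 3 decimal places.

x=20: ŷ = 11.5 + 1.2·20 = 35.5; e = 38.3 − 35.5 = 2.8
x=25: ŷ = 11.5 + 1.2·25 = 41.5; e = 40.5 − 41.5 = -1
x=35: ŷ = 11.5 + 1.2·35 = 53.5; e = 52.8 − 53.5 = -0.7
x=40: ŷ = 11.5 + 1.2·40 = 59.5; e = 58.2 − 59.5 = -1.3
x=45: ŷ = 11.5 + 1.2·45 = 65.5; e = 66.1 − 65.5 = 0.6
x=60: ŷ = 11.5 + 1.2·60 = 83.5; e = 82.2 − 83.5 = -1.3
x=65: ŷ = 11.5 + 1.2·65 = 89.5; e = 88.5 − 89.5 = -1
x=85: ŷ = 11.5 + 1.2·85 = 113.5; e = 115.4 − 113.5 = 1.9
SSE = 7.84 + 1 + 0.49 + 1.69 + 0.36 + 1.69 + 1 + 3.61 = 17.68
s = √(17.68/6) = √2.94667 ≈ 1.717

s = 1.717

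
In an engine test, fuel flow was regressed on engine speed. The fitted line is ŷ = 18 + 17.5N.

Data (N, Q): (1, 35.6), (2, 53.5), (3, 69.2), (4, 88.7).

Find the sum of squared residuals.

SSE = 2.44

N=1: ŷ = 18 + 17.5·1 = 35.5; e = 35.6 − 35.5 = 0.1
N=2: ŷ = 18 + 17.5·2 = 53; e = 53.5 − 53 = 0.5
N=3: ŷ = 18 + 17.5·3 = 70.5; e = 69.2 − 70.5 = -1.3
N=4: ŷ = 18 + 17.5·4 = 88; e = 88.7 − 88 = 0.7
SSE = 0.01 + 0.25 + 1.69 + 0.49 = 2.44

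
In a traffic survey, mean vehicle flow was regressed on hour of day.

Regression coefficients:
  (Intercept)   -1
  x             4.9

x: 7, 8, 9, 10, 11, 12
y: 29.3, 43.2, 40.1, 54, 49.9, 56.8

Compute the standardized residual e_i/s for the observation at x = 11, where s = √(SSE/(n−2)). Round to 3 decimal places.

-0.612

x=7: ŷ = -1 + 4.9·7 = 33.3; e = 29.3 − 33.3 = -4
x=8: ŷ = -1 + 4.9·8 = 38.2; e = 43.2 − 38.2 = 5
x=9: ŷ = -1 + 4.9·9 = 43.1; e = 40.1 − 43.1 = -3
x=10: ŷ = -1 + 4.9·10 = 48; e = 54 − 48 = 6
x=11: ŷ = -1 + 4.9·11 = 52.9; e = 49.9 − 52.9 = -3
x=12: ŷ = -1 + 4.9·12 = 57.8; e = 56.8 − 57.8 = -1
SSE = 16 + 25 + 9 + 36 + 9 + 1 = 96
s = √(96/4) = 4.89898
e/s = -3 / 4.89898 = -0.612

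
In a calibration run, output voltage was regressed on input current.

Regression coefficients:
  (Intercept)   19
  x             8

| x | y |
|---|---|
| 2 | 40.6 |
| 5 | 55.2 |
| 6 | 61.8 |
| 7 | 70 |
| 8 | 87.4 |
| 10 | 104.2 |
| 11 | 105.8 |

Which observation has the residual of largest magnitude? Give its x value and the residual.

x=2: ŷ = 19 + 8·2 = 35; r = 40.6 − 35 = 5.6
x=5: ŷ = 19 + 8·5 = 59; r = 55.2 − 59 = -3.8
x=6: ŷ = 19 + 8·6 = 67; r = 61.8 − 67 = -5.2
x=7: ŷ = 19 + 8·7 = 75; r = 70 − 75 = -5
x=8: ŷ = 19 + 8·8 = 83; r = 87.4 − 83 = 4.4
x=10: ŷ = 19 + 8·10 = 99; r = 104.2 − 99 = 5.2
x=11: ŷ = 19 + 8·11 = 107; r = 105.8 − 107 = -1.2
Largest |r| is 5.6 at x = 2, residual 5.6.

x = 2, r = 5.6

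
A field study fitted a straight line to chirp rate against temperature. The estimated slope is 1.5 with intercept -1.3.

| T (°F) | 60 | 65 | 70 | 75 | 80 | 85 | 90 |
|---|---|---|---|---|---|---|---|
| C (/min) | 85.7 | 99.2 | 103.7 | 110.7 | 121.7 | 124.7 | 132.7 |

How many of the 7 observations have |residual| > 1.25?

T=60: ŷ = -1.3 + 1.5·60 = 88.7; r = 85.7 − 88.7 = -3
T=65: ŷ = -1.3 + 1.5·65 = 96.2; r = 99.2 − 96.2 = 3
T=70: ŷ = -1.3 + 1.5·70 = 103.7; r = 103.7 − 103.7 = 0
T=75: ŷ = -1.3 + 1.5·75 = 111.2; r = 110.7 − 111.2 = -0.5
T=80: ŷ = -1.3 + 1.5·80 = 118.7; r = 121.7 − 118.7 = 3
T=85: ŷ = -1.3 + 1.5·85 = 126.2; r = 124.7 − 126.2 = -1.5
T=90: ŷ = -1.3 + 1.5·90 = 133.7; r = 132.7 − 133.7 = -1
|r| > 1.25: T=60 (|r|=3), T=65 (|r|=3), T=80 (|r|=3), T=85 (|r|=1.5) → 4

4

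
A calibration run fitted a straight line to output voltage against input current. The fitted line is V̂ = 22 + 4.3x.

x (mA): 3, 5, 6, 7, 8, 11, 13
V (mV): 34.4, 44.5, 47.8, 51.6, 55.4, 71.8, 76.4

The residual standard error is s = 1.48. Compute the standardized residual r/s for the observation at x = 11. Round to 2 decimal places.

V̂ = 22 + 4.3·11 = 69.3
r = 71.8 − 69.3 = 2.5
r/s = 2.5 / 1.48 = 1.69

1.69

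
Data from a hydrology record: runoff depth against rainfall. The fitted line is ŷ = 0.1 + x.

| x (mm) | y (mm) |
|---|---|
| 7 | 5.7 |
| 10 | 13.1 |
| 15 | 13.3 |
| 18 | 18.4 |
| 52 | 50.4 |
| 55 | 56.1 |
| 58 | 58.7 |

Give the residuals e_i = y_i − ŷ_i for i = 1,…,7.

-1.4, 3, -1.8, 0.3, -1.7, 1, 0.6

x=7: ŷ = 0.1 + 7 = 7.1; e = 5.7 − 7.1 = -1.4
x=10: ŷ = 0.1 + 10 = 10.1; e = 13.1 − 10.1 = 3
x=15: ŷ = 0.1 + 15 = 15.1; e = 13.3 − 15.1 = -1.8
x=18: ŷ = 0.1 + 18 = 18.1; e = 18.4 − 18.1 = 0.3
x=52: ŷ = 0.1 + 52 = 52.1; e = 50.4 − 52.1 = -1.7
x=55: ŷ = 0.1 + 55 = 55.1; e = 56.1 − 55.1 = 1
x=58: ŷ = 0.1 + 58 = 58.1; e = 58.7 − 58.1 = 0.6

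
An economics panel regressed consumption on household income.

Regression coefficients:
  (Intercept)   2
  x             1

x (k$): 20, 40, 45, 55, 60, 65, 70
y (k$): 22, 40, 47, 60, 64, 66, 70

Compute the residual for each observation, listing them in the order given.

x=20: ŷ = 2 + 20 = 22; r = 22 − 22 = 0
x=40: ŷ = 2 + 40 = 42; r = 40 − 42 = -2
x=45: ŷ = 2 + 45 = 47; r = 47 − 47 = 0
x=55: ŷ = 2 + 55 = 57; r = 60 − 57 = 3
x=60: ŷ = 2 + 60 = 62; r = 64 − 62 = 2
x=65: ŷ = 2 + 65 = 67; r = 66 − 67 = -1
x=70: ŷ = 2 + 70 = 72; r = 70 − 72 = -2

0, -2, 0, 3, 2, -1, -2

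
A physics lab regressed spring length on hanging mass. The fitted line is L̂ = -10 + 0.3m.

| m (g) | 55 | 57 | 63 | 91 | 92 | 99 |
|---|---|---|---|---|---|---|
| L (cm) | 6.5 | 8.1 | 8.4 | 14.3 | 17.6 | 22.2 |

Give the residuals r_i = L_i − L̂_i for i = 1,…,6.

m=55: L̂ = -10 + 0.3·55 = 6.5; r = 6.5 − 6.5 = 0
m=57: L̂ = -10 + 0.3·57 = 7.1; r = 8.1 − 7.1 = 1
m=63: L̂ = -10 + 0.3·63 = 8.9; r = 8.4 − 8.9 = -0.5
m=91: L̂ = -10 + 0.3·91 = 17.3; r = 14.3 − 17.3 = -3
m=92: L̂ = -10 + 0.3·92 = 17.6; r = 17.6 − 17.6 = 0
m=99: L̂ = -10 + 0.3·99 = 19.7; r = 22.2 − 19.7 = 2.5

0, 1, -0.5, -3, 0, 2.5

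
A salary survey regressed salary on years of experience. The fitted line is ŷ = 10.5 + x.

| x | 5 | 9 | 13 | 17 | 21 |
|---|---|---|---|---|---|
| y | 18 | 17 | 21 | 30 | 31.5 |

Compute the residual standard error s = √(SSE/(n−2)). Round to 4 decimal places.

x=5: ŷ = 10.5 + 5 = 15.5; r = 18 − 15.5 = 2.5
x=9: ŷ = 10.5 + 9 = 19.5; r = 17 − 19.5 = -2.5
x=13: ŷ = 10.5 + 13 = 23.5; r = 21 − 23.5 = -2.5
x=17: ŷ = 10.5 + 17 = 27.5; r = 30 − 27.5 = 2.5
x=21: ŷ = 10.5 + 21 = 31.5; r = 31.5 − 31.5 = 0
SSE = 6.25 + 6.25 + 6.25 + 6.25 + 0 = 25
s = √(25/3) = √8.33333 ≈ 2.8868

s = 2.8868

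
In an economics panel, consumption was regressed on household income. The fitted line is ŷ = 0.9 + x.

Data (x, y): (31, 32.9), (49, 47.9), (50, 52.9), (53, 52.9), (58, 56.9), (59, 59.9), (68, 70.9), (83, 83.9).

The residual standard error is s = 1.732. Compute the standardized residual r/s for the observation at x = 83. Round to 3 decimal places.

0.000

ŷ = 0.9 + 83 = 83.9
r = 83.9 − 83.9 = 0
r/s = 0 / 1.732 = 0.000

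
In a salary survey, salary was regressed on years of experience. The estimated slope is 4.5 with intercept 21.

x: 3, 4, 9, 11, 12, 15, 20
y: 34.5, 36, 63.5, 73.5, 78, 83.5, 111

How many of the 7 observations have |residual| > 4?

1

x=3: ŷ = 21 + 4.5·3 = 34.5; e = 34.5 − 34.5 = 0
x=4: ŷ = 21 + 4.5·4 = 39; e = 36 − 39 = -3
x=9: ŷ = 21 + 4.5·9 = 61.5; e = 63.5 − 61.5 = 2
x=11: ŷ = 21 + 4.5·11 = 70.5; e = 73.5 − 70.5 = 3
x=12: ŷ = 21 + 4.5·12 = 75; e = 78 − 75 = 3
x=15: ŷ = 21 + 4.5·15 = 88.5; e = 83.5 − 88.5 = -5
x=20: ŷ = 21 + 4.5·20 = 111; e = 111 − 111 = 0
|e| > 4: x=15 (|e|=5) → 1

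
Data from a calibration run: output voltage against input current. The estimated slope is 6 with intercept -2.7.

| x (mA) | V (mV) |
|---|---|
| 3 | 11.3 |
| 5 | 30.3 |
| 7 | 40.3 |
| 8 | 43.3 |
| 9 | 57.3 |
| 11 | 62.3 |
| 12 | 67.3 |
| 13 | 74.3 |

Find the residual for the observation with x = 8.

e = -2

ŷ = -2.7 + 6·8 = 45.3
e = 43.3 − 45.3 = -2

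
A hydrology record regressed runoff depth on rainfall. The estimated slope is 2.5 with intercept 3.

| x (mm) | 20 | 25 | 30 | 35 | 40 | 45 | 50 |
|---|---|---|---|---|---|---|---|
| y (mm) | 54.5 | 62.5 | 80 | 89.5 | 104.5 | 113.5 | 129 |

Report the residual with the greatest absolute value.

e = -3

x=20: ŷ = 3 + 2.5·20 = 53; e = 54.5 − 53 = 1.5
x=25: ŷ = 3 + 2.5·25 = 65.5; e = 62.5 − 65.5 = -3
x=30: ŷ = 3 + 2.5·30 = 78; e = 80 − 78 = 2
x=35: ŷ = 3 + 2.5·35 = 90.5; e = 89.5 − 90.5 = -1
x=40: ŷ = 3 + 2.5·40 = 103; e = 104.5 − 103 = 1.5
x=45: ŷ = 3 + 2.5·45 = 115.5; e = 113.5 − 115.5 = -2
x=50: ŷ = 3 + 2.5·50 = 128; e = 129 − 128 = 1
Largest |e| is 3 at x = 25, residual -3.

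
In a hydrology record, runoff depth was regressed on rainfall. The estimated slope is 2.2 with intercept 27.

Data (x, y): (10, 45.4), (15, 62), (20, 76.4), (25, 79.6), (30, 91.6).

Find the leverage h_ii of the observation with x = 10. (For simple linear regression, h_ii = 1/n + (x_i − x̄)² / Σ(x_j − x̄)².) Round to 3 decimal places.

h = 0.600

x̄ = (10 + 15 + 20 + 25 + 30)/5 = 20
Σ(x − x̄)² = 100 + 25 + 0 + 25 + 100 = 250
h = 1/5 + (-10)²/250 = 0.2 + 0.4 = 0.600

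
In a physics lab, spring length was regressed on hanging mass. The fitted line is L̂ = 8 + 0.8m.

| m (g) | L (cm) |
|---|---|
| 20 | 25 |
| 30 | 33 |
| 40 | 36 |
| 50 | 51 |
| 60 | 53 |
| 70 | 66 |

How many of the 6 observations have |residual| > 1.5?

4

m=20: L̂ = 8 + 0.8·20 = 24; e = 25 − 24 = 1
m=30: L̂ = 8 + 0.8·30 = 32; e = 33 − 32 = 1
m=40: L̂ = 8 + 0.8·40 = 40; e = 36 − 40 = -4
m=50: L̂ = 8 + 0.8·50 = 48; e = 51 − 48 = 3
m=60: L̂ = 8 + 0.8·60 = 56; e = 53 − 56 = -3
m=70: L̂ = 8 + 0.8·70 = 64; e = 66 − 64 = 2
|e| > 1.5: m=40 (|e|=4), m=50 (|e|=3), m=60 (|e|=3), m=70 (|e|=2) → 4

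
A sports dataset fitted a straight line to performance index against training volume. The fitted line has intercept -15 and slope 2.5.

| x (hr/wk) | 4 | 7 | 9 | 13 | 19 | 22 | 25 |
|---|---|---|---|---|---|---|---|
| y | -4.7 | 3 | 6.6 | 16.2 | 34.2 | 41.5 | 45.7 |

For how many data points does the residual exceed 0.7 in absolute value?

x=4: ŷ = -15 + 2.5·4 = -5; r = -4.7 − (-5) = 0.3
x=7: ŷ = -15 + 2.5·7 = 2.5; r = 3 − 2.5 = 0.5
x=9: ŷ = -15 + 2.5·9 = 7.5; r = 6.6 − 7.5 = -0.9
x=13: ŷ = -15 + 2.5·13 = 17.5; r = 16.2 − 17.5 = -1.3
x=19: ŷ = -15 + 2.5·19 = 32.5; r = 34.2 − 32.5 = 1.7
x=22: ŷ = -15 + 2.5·22 = 40; r = 41.5 − 40 = 1.5
x=25: ŷ = -15 + 2.5·25 = 47.5; r = 45.7 − 47.5 = -1.8
|r| > 0.7: x=9 (|r|=0.9), x=13 (|r|=1.3), x=19 (|r|=1.7), x=22 (|r|=1.5), x=25 (|r|=1.8) → 5

5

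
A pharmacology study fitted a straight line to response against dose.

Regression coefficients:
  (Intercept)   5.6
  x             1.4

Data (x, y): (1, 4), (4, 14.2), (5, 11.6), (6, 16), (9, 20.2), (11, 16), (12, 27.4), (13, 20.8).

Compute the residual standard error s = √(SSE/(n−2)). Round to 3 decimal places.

s = 3.786

x=1: ŷ = 5.6 + 1.4·1 = 7; e = 4 − 7 = -3
x=4: ŷ = 5.6 + 1.4·4 = 11.2; e = 14.2 − 11.2 = 3
x=5: ŷ = 5.6 + 1.4·5 = 12.6; e = 11.6 − 12.6 = -1
x=6: ŷ = 5.6 + 1.4·6 = 14; e = 16 − 14 = 2
x=9: ŷ = 5.6 + 1.4·9 = 18.2; e = 20.2 − 18.2 = 2
x=11: ŷ = 5.6 + 1.4·11 = 21; e = 16 − 21 = -5
x=12: ŷ = 5.6 + 1.4·12 = 22.4; e = 27.4 − 22.4 = 5
x=13: ŷ = 5.6 + 1.4·13 = 23.8; e = 20.8 − 23.8 = -3
SSE = 9 + 9 + 1 + 4 + 4 + 25 + 25 + 9 = 86
s = √(86/6) = √14.3333 ≈ 3.786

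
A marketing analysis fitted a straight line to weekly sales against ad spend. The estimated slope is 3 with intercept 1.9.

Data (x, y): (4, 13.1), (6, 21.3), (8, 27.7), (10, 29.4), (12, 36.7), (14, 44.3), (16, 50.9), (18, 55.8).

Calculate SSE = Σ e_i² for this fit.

SSE = 14.7

x=4: ŷ = 1.9 + 3·4 = 13.9; e = 13.1 − 13.9 = -0.8
x=6: ŷ = 1.9 + 3·6 = 19.9; e = 21.3 − 19.9 = 1.4
x=8: ŷ = 1.9 + 3·8 = 25.9; e = 27.7 − 25.9 = 1.8
x=10: ŷ = 1.9 + 3·10 = 31.9; e = 29.4 − 31.9 = -2.5
x=12: ŷ = 1.9 + 3·12 = 37.9; e = 36.7 − 37.9 = -1.2
x=14: ŷ = 1.9 + 3·14 = 43.9; e = 44.3 − 43.9 = 0.4
x=16: ŷ = 1.9 + 3·16 = 49.9; e = 50.9 − 49.9 = 1
x=18: ŷ = 1.9 + 3·18 = 55.9; e = 55.8 − 55.9 = -0.1
SSE = 0.64 + 1.96 + 3.24 + 6.25 + 1.44 + 0.16 + 1 + 0.01 = 14.7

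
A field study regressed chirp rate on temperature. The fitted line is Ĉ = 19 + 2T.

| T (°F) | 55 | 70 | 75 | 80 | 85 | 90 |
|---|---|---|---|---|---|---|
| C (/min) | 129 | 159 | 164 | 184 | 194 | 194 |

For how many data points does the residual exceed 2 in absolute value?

T=55: Ĉ = 19 + 2·55 = 129; r = 129 − 129 = 0
T=70: Ĉ = 19 + 2·70 = 159; r = 159 − 159 = 0
T=75: Ĉ = 19 + 2·75 = 169; r = 164 − 169 = -5
T=80: Ĉ = 19 + 2·80 = 179; r = 184 − 179 = 5
T=85: Ĉ = 19 + 2·85 = 189; r = 194 − 189 = 5
T=90: Ĉ = 19 + 2·90 = 199; r = 194 − 199 = -5
|r| > 2: T=75 (|r|=5), T=80 (|r|=5), T=85 (|r|=5), T=90 (|r|=5) → 4

4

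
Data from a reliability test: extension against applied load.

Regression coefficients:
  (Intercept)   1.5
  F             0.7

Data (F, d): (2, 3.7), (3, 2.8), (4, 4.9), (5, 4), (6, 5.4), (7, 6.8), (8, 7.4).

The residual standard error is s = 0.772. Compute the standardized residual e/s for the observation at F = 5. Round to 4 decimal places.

-1.2953

d̂ = 1.5 + 0.7·5 = 5
e = 4 − 5 = -1
e/s = -1 / 0.772 = -1.2953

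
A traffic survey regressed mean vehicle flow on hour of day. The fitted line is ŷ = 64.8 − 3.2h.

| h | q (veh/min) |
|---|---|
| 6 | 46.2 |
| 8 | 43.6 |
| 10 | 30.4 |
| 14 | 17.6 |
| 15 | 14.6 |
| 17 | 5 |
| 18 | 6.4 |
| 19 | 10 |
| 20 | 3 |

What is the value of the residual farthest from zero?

h=6: ŷ = 64.8 − 3.2·6 = 45.6; e = 46.2 − 45.6 = 0.6
h=8: ŷ = 64.8 − 3.2·8 = 39.2; e = 43.6 − 39.2 = 4.4
h=10: ŷ = 64.8 − 3.2·10 = 32.8; e = 30.4 − 32.8 = -2.4
h=14: ŷ = 64.8 − 3.2·14 = 20; e = 17.6 − 20 = -2.4
h=15: ŷ = 64.8 − 3.2·15 = 16.8; e = 14.6 − 16.8 = -2.2
h=17: ŷ = 64.8 − 3.2·17 = 10.4; e = 5 − 10.4 = -5.4
h=18: ŷ = 64.8 − 3.2·18 = 7.2; e = 6.4 − 7.2 = -0.8
h=19: ŷ = 64.8 − 3.2·19 = 4; e = 10 − 4 = 6
h=20: ŷ = 64.8 − 3.2·20 = 0.8; e = 3 − 0.8 = 2.2
Largest |e| is 6 at h = 19, residual 6.

e = 6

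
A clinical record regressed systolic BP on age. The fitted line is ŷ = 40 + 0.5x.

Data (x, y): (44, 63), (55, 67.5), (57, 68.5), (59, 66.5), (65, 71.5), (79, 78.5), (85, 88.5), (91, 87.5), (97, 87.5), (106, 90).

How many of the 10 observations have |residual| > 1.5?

4

x=44: ŷ = 40 + 0.5·44 = 62; e = 63 − 62 = 1
x=55: ŷ = 40 + 0.5·55 = 67.5; e = 67.5 − 67.5 = 0
x=57: ŷ = 40 + 0.5·57 = 68.5; e = 68.5 − 68.5 = 0
x=59: ŷ = 40 + 0.5·59 = 69.5; e = 66.5 − 69.5 = -3
x=65: ŷ = 40 + 0.5·65 = 72.5; e = 71.5 − 72.5 = -1
x=79: ŷ = 40 + 0.5·79 = 79.5; e = 78.5 − 79.5 = -1
x=85: ŷ = 40 + 0.5·85 = 82.5; e = 88.5 − 82.5 = 6
x=91: ŷ = 40 + 0.5·91 = 85.5; e = 87.5 − 85.5 = 2
x=97: ŷ = 40 + 0.5·97 = 88.5; e = 87.5 − 88.5 = -1
x=106: ŷ = 40 + 0.5·106 = 93; e = 90 − 93 = -3
|e| > 1.5: x=59 (|e|=3), x=85 (|e|=6), x=91 (|e|=2), x=106 (|e|=3) → 4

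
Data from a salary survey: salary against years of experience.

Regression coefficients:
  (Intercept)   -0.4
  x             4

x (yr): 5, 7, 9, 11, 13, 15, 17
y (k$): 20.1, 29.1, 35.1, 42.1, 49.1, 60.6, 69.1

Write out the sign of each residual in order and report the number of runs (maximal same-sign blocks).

x=5: ŷ = -0.4 + 4·5 = 19.6; r = 20.1 − 19.6 = 0.5
x=7: ŷ = -0.4 + 4·7 = 27.6; r = 29.1 − 27.6 = 1.5
x=9: ŷ = -0.4 + 4·9 = 35.6; r = 35.1 − 35.6 = -0.5
x=11: ŷ = -0.4 + 4·11 = 43.6; r = 42.1 − 43.6 = -1.5
x=13: ŷ = -0.4 + 4·13 = 51.6; r = 49.1 − 51.6 = -2.5
x=15: ŷ = -0.4 + 4·15 = 59.6; r = 60.6 − 59.6 = 1
x=17: ŷ = -0.4 + 4·17 = 67.6; r = 69.1 − 67.6 = 1.5
Signs: + + − − − + +
Runs: +×2, −×3, +×2 → 3

3 runs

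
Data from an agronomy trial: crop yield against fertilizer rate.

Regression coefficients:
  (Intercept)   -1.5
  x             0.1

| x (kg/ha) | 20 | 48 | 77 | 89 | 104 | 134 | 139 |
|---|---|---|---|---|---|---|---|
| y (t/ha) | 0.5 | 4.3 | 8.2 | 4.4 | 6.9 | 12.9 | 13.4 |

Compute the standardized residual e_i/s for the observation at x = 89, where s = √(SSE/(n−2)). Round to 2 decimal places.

-1.50

x=20: ŷ = -1.5 + 0.1·20 = 0.5; e = 0.5 − 0.5 = 0
x=48: ŷ = -1.5 + 0.1·48 = 3.3; e = 4.3 − 3.3 = 1
x=77: ŷ = -1.5 + 0.1·77 = 6.2; e = 8.2 − 6.2 = 2
x=89: ŷ = -1.5 + 0.1·89 = 7.4; e = 4.4 − 7.4 = -3
x=104: ŷ = -1.5 + 0.1·104 = 8.9; e = 6.9 − 8.9 = -2
x=134: ŷ = -1.5 + 0.1·134 = 11.9; e = 12.9 − 11.9 = 1
x=139: ŷ = -1.5 + 0.1·139 = 12.4; e = 13.4 − 12.4 = 1
SSE = 0 + 1 + 4 + 9 + 4 + 1 + 1 = 20
s = √(20/5) = 2
e/s = -3 / 2 = -1.50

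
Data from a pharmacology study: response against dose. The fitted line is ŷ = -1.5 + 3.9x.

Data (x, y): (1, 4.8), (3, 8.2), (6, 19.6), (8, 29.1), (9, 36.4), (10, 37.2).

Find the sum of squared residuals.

x=1: ŷ = -1.5 + 3.9·1 = 2.4; r = 4.8 − 2.4 = 2.4
x=3: ŷ = -1.5 + 3.9·3 = 10.2; r = 8.2 − 10.2 = -2
x=6: ŷ = -1.5 + 3.9·6 = 21.9; r = 19.6 − 21.9 = -2.3
x=8: ŷ = -1.5 + 3.9·8 = 29.7; r = 29.1 − 29.7 = -0.6
x=9: ŷ = -1.5 + 3.9·9 = 33.6; r = 36.4 − 33.6 = 2.8
x=10: ŷ = -1.5 + 3.9·10 = 37.5; r = 37.2 − 37.5 = -0.3
SSE = 5.76 + 4 + 5.29 + 0.36 + 7.84 + 0.09 = 23.34

SSE = 23.34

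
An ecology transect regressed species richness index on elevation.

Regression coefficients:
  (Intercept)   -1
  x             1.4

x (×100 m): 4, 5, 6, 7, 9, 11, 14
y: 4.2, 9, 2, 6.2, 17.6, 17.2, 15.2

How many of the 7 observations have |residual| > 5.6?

1

x=4: ŷ = -1 + 1.4·4 = 4.6; r = 4.2 − 4.6 = -0.4
x=5: ŷ = -1 + 1.4·5 = 6; r = 9 − 6 = 3
x=6: ŷ = -1 + 1.4·6 = 7.4; r = 2 − 7.4 = -5.4
x=7: ŷ = -1 + 1.4·7 = 8.8; r = 6.2 − 8.8 = -2.6
x=9: ŷ = -1 + 1.4·9 = 11.6; r = 17.6 − 11.6 = 6
x=11: ŷ = -1 + 1.4·11 = 14.4; r = 17.2 − 14.4 = 2.8
x=14: ŷ = -1 + 1.4·14 = 18.6; r = 15.2 − 18.6 = -3.4
|r| > 5.6: x=9 (|r|=6) → 1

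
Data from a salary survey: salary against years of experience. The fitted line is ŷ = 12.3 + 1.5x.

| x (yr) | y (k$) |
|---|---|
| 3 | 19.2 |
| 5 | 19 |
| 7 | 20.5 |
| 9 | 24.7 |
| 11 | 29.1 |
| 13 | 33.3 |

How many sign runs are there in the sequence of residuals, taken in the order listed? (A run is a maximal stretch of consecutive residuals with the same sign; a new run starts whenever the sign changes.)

x=3: ŷ = 12.3 + 1.5·3 = 16.8; e = 19.2 − 16.8 = 2.4
x=5: ŷ = 12.3 + 1.5·5 = 19.8; e = 19 − 19.8 = -0.8
x=7: ŷ = 12.3 + 1.5·7 = 22.8; e = 20.5 − 22.8 = -2.3
x=9: ŷ = 12.3 + 1.5·9 = 25.8; e = 24.7 − 25.8 = -1.1
x=11: ŷ = 12.3 + 1.5·11 = 28.8; e = 29.1 − 28.8 = 0.3
x=13: ŷ = 12.3 + 1.5·13 = 31.8; e = 33.3 − 31.8 = 1.5
Signs: + − − − + +
Runs: +×1, −×3, +×2 → 3

3 runs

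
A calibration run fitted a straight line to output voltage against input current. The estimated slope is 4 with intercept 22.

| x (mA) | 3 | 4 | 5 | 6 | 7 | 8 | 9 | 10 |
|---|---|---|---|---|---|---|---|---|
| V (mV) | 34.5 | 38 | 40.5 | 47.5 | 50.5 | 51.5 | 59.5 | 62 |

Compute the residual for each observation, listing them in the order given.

0.5, 0, -1.5, 1.5, 0.5, -2.5, 1.5, 0

x=3: V̂ = 22 + 4·3 = 34; e = 34.5 − 34 = 0.5
x=4: V̂ = 22 + 4·4 = 38; e = 38 − 38 = 0
x=5: V̂ = 22 + 4·5 = 42; e = 40.5 − 42 = -1.5
x=6: V̂ = 22 + 4·6 = 46; e = 47.5 − 46 = 1.5
x=7: V̂ = 22 + 4·7 = 50; e = 50.5 − 50 = 0.5
x=8: V̂ = 22 + 4·8 = 54; e = 51.5 − 54 = -2.5
x=9: V̂ = 22 + 4·9 = 58; e = 59.5 − 58 = 1.5
x=10: V̂ = 22 + 4·10 = 62; e = 62 − 62 = 0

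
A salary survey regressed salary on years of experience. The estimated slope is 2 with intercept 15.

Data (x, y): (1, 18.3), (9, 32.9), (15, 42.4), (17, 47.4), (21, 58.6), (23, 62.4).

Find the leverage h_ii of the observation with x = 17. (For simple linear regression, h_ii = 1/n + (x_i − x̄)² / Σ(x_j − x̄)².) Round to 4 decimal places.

x̄ = (1 + 9 + 15 + 17 + 21 + 23)/6 = 14.3333
Σ(x − x̄)² = 177.778 + 28.4444 + 0.444444 + 7.11111 + 44.4444 + 75.1111 = 333.333
h = 1/6 + (2.66667)²/333.333 = 0.166667 + 0.0213333 = 0.1880

h = 0.1880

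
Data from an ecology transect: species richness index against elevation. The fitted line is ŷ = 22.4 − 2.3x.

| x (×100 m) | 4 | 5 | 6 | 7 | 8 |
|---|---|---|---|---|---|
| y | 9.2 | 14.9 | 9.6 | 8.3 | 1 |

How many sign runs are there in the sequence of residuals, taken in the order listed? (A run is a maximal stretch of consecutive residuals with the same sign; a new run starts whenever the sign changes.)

3 runs

x=4: ŷ = 22.4 − 2.3·4 = 13.2; r = 9.2 − 13.2 = -4
x=5: ŷ = 22.4 − 2.3·5 = 10.9; r = 14.9 − 10.9 = 4
x=6: ŷ = 22.4 − 2.3·6 = 8.6; r = 9.6 − 8.6 = 1
x=7: ŷ = 22.4 − 2.3·7 = 6.3; r = 8.3 − 6.3 = 2
x=8: ŷ = 22.4 − 2.3·8 = 4; r = 1 − 4 = -3
Signs: − + + + −
Runs: −×1, +×3, −×1 → 3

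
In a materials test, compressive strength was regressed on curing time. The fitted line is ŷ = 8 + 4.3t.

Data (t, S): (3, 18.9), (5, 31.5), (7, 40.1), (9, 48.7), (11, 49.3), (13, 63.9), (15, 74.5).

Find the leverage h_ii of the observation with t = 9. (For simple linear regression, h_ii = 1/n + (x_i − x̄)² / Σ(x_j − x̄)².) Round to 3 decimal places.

t̄ = (3 + 5 + 7 + 9 + 11 + 13 + 15)/7 = 9
Σ(t − t̄)² = 36 + 16 + 4 + 0 + 4 + 16 + 36 = 112
h = 1/7 + (0)²/112 = 0.142857 + 0 = 0.143

h = 0.143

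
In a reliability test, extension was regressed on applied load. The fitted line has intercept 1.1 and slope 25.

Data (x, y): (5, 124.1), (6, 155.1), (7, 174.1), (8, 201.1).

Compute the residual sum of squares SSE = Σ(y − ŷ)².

SSE = 24

x=5: ŷ = 1.1 + 25·5 = 126.1; e = 124.1 − 126.1 = -2
x=6: ŷ = 1.1 + 25·6 = 151.1; e = 155.1 − 151.1 = 4
x=7: ŷ = 1.1 + 25·7 = 176.1; e = 174.1 − 176.1 = -2
x=8: ŷ = 1.1 + 25·8 = 201.1; e = 201.1 − 201.1 = 0
SSE = 4 + 16 + 4 + 0 = 24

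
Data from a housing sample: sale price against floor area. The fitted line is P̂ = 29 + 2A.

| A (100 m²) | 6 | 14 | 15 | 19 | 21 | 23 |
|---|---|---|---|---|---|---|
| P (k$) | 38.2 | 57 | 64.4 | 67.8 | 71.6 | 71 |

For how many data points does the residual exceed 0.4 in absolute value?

A=6: P̂ = 29 + 2·6 = 41; r = 38.2 − 41 = -2.8
A=14: P̂ = 29 + 2·14 = 57; r = 57 − 57 = 0
A=15: P̂ = 29 + 2·15 = 59; r = 64.4 − 59 = 5.4
A=19: P̂ = 29 + 2·19 = 67; r = 67.8 − 67 = 0.8
A=21: P̂ = 29 + 2·21 = 71; r = 71.6 − 71 = 0.6
A=23: P̂ = 29 + 2·23 = 75; r = 71 − 75 = -4
|r| > 0.4: A=6 (|r|=2.8), A=15 (|r|=5.4), A=19 (|r|=0.8), A=21 (|r|=0.6), A=23 (|r|=4) → 5

5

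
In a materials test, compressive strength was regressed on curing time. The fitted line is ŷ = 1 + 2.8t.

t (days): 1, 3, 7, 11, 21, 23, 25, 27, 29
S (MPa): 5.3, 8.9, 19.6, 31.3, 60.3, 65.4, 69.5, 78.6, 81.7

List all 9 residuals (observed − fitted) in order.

t=1: ŷ = 1 + 2.8·1 = 3.8; e = 5.3 − 3.8 = 1.5
t=3: ŷ = 1 + 2.8·3 = 9.4; e = 8.9 − 9.4 = -0.5
t=7: ŷ = 1 + 2.8·7 = 20.6; e = 19.6 − 20.6 = -1
t=11: ŷ = 1 + 2.8·11 = 31.8; e = 31.3 − 31.8 = -0.5
t=21: ŷ = 1 + 2.8·21 = 59.8; e = 60.3 − 59.8 = 0.5
t=23: ŷ = 1 + 2.8·23 = 65.4; e = 65.4 − 65.4 = 0
t=25: ŷ = 1 + 2.8·25 = 71; e = 69.5 − 71 = -1.5
t=27: ŷ = 1 + 2.8·27 = 76.6; e = 78.6 − 76.6 = 2
t=29: ŷ = 1 + 2.8·29 = 82.2; e = 81.7 − 82.2 = -0.5

1.5, -0.5, -1, -0.5, 0.5, 0, -1.5, 2, -0.5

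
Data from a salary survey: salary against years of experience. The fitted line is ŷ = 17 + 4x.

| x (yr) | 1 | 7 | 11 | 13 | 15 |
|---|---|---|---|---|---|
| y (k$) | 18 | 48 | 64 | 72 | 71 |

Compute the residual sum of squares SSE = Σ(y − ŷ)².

x=1: ŷ = 17 + 4·1 = 21; e = 18 − 21 = -3
x=7: ŷ = 17 + 4·7 = 45; e = 48 − 45 = 3
x=11: ŷ = 17 + 4·11 = 61; e = 64 − 61 = 3
x=13: ŷ = 17 + 4·13 = 69; e = 72 − 69 = 3
x=15: ŷ = 17 + 4·15 = 77; e = 71 − 77 = -6
SSE = 9 + 9 + 9 + 9 + 36 = 72

SSE = 72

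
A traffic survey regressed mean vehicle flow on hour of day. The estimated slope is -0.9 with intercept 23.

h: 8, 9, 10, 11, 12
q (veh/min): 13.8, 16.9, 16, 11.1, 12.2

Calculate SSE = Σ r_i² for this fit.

SSE = 16

h=8: ŷ = 23 − 0.9·8 = 15.8; r = 13.8 − 15.8 = -2
h=9: ŷ = 23 − 0.9·9 = 14.9; r = 16.9 − 14.9 = 2
h=10: ŷ = 23 − 0.9·10 = 14; r = 16 − 14 = 2
h=11: ŷ = 23 − 0.9·11 = 13.1; r = 11.1 − 13.1 = -2
h=12: ŷ = 23 − 0.9·12 = 12.2; r = 12.2 − 12.2 = 0
SSE = 4 + 4 + 4 + 4 + 0 = 16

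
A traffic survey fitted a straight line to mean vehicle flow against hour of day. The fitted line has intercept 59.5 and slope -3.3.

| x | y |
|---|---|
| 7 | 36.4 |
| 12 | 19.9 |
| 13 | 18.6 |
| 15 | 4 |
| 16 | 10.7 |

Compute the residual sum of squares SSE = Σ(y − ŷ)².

x=7: ŷ = 59.5 − 3.3·7 = 36.4; r = 36.4 − 36.4 = 0
x=12: ŷ = 59.5 − 3.3·12 = 19.9; r = 19.9 − 19.9 = 0
x=13: ŷ = 59.5 − 3.3·13 = 16.6; r = 18.6 − 16.6 = 2
x=15: ŷ = 59.5 − 3.3·15 = 10; r = 4 − 10 = -6
x=16: ŷ = 59.5 − 3.3·16 = 6.7; r = 10.7 − 6.7 = 4
SSE = 0 + 0 + 4 + 36 + 16 = 56

SSE = 56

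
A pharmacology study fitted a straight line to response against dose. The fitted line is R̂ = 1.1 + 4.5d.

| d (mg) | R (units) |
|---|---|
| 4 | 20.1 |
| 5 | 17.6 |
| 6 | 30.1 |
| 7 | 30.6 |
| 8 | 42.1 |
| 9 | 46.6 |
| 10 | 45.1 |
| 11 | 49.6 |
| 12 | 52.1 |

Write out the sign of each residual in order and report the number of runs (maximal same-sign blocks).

6 runs

d=4: R̂ = 1.1 + 4.5·4 = 19.1; e = 20.1 − 19.1 = 1
d=5: R̂ = 1.1 + 4.5·5 = 23.6; e = 17.6 − 23.6 = -6
d=6: R̂ = 1.1 + 4.5·6 = 28.1; e = 30.1 − 28.1 = 2
d=7: R̂ = 1.1 + 4.5·7 = 32.6; e = 30.6 − 32.6 = -2
d=8: R̂ = 1.1 + 4.5·8 = 37.1; e = 42.1 − 37.1 = 5
d=9: R̂ = 1.1 + 4.5·9 = 41.6; e = 46.6 − 41.6 = 5
d=10: R̂ = 1.1 + 4.5·10 = 46.1; e = 45.1 − 46.1 = -1
d=11: R̂ = 1.1 + 4.5·11 = 50.6; e = 49.6 − 50.6 = -1
d=12: R̂ = 1.1 + 4.5·12 = 55.1; e = 52.1 − 55.1 = -3
Signs: + − + − + + − − −
Runs: +×1, −×1, +×1, −×1, +×2, −×3 → 6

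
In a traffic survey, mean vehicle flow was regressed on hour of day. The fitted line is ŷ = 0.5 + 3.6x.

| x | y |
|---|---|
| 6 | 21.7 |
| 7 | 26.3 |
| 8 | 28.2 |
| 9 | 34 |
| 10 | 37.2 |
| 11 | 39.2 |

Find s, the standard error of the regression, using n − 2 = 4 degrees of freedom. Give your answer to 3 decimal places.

x=6: ŷ = 0.5 + 3.6·6 = 22.1; r = 21.7 − 22.1 = -0.4
x=7: ŷ = 0.5 + 3.6·7 = 25.7; r = 26.3 − 25.7 = 0.6
x=8: ŷ = 0.5 + 3.6·8 = 29.3; r = 28.2 − 29.3 = -1.1
x=9: ŷ = 0.5 + 3.6·9 = 32.9; r = 34 − 32.9 = 1.1
x=10: ŷ = 0.5 + 3.6·10 = 36.5; r = 37.2 − 36.5 = 0.7
x=11: ŷ = 0.5 + 3.6·11 = 40.1; r = 39.2 − 40.1 = -0.9
SSE = 0.16 + 0.36 + 1.21 + 1.21 + 0.49 + 0.81 = 4.24
s = √(4.24/4) = √1.06 ≈ 1.030

s = 1.030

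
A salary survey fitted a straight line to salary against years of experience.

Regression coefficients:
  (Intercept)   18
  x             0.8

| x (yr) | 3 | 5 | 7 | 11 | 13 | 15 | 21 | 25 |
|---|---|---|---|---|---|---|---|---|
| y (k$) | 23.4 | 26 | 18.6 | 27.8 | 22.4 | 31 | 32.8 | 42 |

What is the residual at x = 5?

ŷ = 18 + 0.8·5 = 22
e = 26 − 22 = 4

e = 4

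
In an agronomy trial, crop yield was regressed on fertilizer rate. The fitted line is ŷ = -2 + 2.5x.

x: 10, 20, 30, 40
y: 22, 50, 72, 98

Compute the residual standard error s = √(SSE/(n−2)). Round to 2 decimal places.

x=10: ŷ = -2 + 2.5·10 = 23; r = 22 − 23 = -1
x=20: ŷ = -2 + 2.5·20 = 48; r = 50 − 48 = 2
x=30: ŷ = -2 + 2.5·30 = 73; r = 72 − 73 = -1
x=40: ŷ = -2 + 2.5·40 = 98; r = 98 − 98 = 0
SSE = 1 + 4 + 1 + 0 = 6
s = √(6/2) = √3 ≈ 1.73

s = 1.73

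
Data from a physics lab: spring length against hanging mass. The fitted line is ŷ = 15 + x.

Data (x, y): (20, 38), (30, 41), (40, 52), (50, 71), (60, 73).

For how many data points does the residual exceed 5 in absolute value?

1

x=20: ŷ = 15 + 20 = 35; e = 38 − 35 = 3
x=30: ŷ = 15 + 30 = 45; e = 41 − 45 = -4
x=40: ŷ = 15 + 40 = 55; e = 52 − 55 = -3
x=50: ŷ = 15 + 50 = 65; e = 71 − 65 = 6
x=60: ŷ = 15 + 60 = 75; e = 73 − 75 = -2
|e| > 5: x=50 (|e|=6) → 1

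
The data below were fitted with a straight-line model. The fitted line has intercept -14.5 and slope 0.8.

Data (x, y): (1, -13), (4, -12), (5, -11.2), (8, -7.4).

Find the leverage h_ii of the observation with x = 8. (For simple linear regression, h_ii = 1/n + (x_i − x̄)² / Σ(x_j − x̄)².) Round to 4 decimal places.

x̄ = (1 + 4 + 5 + 8)/4 = 4.5
Σ(x − x̄)² = 12.25 + 0.25 + 0.25 + 12.25 = 25
h = 1/4 + (3.5)²/25 = 0.25 + 0.49 = 0.7400

h = 0.7400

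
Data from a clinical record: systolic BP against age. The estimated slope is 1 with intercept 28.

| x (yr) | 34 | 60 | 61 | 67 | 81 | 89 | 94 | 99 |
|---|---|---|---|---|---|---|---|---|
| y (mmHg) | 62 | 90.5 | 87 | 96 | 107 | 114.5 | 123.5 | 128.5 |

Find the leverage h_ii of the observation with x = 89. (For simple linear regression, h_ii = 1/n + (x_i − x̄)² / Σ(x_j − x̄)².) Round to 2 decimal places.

h = 0.20

x̄ = (34 + 60 + 61 + 67 + 81 + 89 + 94 + 99)/8 = 73.125
Σ(x − x̄)² = 1530.77 + 172.266 + 147.016 + 37.5156 + 62.0156 + 252.016 + 435.766 + 669.516 = 3306.88
h = 1/8 + (15.875)²/3306.88 = 0.125 + 0.0762096 = 0.20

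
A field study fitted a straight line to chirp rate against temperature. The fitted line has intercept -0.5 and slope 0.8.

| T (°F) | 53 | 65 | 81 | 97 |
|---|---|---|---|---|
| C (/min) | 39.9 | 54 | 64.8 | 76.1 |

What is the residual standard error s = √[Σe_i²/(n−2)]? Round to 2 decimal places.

s = 2.40

T=53: Ĉ = -0.5 + 0.8·53 = 41.9; e = 39.9 − 41.9 = -2
T=65: Ĉ = -0.5 + 0.8·65 = 51.5; e = 54 − 51.5 = 2.5
T=81: Ĉ = -0.5 + 0.8·81 = 64.3; e = 64.8 − 64.3 = 0.5
T=97: Ĉ = -0.5 + 0.8·97 = 77.1; e = 76.1 − 77.1 = -1
SSE = 4 + 6.25 + 0.25 + 1 = 11.5
s = √(11.5/2) = √5.75 ≈ 2.40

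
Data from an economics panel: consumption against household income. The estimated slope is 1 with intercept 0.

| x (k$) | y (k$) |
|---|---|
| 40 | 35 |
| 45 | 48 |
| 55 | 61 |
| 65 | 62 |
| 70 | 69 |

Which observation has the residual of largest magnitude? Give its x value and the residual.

x = 55, e = 6

x=40: ŷ = 40 = 40; e = 35 − 40 = -5
x=45: ŷ = 45 = 45; e = 48 − 45 = 3
x=55: ŷ = 55 = 55; e = 61 − 55 = 6
x=65: ŷ = 65 = 65; e = 62 − 65 = -3
x=70: ŷ = 70 = 70; e = 69 − 70 = -1
Largest |e| is 6 at x = 55, residual 6.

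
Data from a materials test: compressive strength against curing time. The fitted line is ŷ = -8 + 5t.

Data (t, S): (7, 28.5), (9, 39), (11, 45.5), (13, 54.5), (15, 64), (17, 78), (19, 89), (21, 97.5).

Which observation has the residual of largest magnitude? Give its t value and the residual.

t = 15, e = -3

t=7: ŷ = -8 + 5·7 = 27; e = 28.5 − 27 = 1.5
t=9: ŷ = -8 + 5·9 = 37; e = 39 − 37 = 2
t=11: ŷ = -8 + 5·11 = 47; e = 45.5 − 47 = -1.5
t=13: ŷ = -8 + 5·13 = 57; e = 54.5 − 57 = -2.5
t=15: ŷ = -8 + 5·15 = 67; e = 64 − 67 = -3
t=17: ŷ = -8 + 5·17 = 77; e = 78 − 77 = 1
t=19: ŷ = -8 + 5·19 = 87; e = 89 − 87 = 2
t=21: ŷ = -8 + 5·21 = 97; e = 97.5 − 97 = 0.5
Largest |e| is 3 at t = 15, residual -3.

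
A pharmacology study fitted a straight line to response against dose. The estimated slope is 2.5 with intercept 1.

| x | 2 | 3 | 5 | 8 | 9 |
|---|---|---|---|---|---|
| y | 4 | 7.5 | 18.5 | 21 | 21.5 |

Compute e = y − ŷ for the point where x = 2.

ŷ = 1 + 2.5·2 = 6
e = 4 − 6 = -2

e = -2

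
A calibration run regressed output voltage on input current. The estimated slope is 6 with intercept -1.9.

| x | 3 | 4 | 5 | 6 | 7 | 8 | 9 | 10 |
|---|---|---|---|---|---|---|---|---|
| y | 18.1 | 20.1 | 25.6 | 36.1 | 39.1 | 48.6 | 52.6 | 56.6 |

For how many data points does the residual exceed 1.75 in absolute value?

5

x=3: ŷ = -1.9 + 6·3 = 16.1; e = 18.1 − 16.1 = 2
x=4: ŷ = -1.9 + 6·4 = 22.1; e = 20.1 − 22.1 = -2
x=5: ŷ = -1.9 + 6·5 = 28.1; e = 25.6 − 28.1 = -2.5
x=6: ŷ = -1.9 + 6·6 = 34.1; e = 36.1 − 34.1 = 2
x=7: ŷ = -1.9 + 6·7 = 40.1; e = 39.1 − 40.1 = -1
x=8: ŷ = -1.9 + 6·8 = 46.1; e = 48.6 − 46.1 = 2.5
x=9: ŷ = -1.9 + 6·9 = 52.1; e = 52.6 − 52.1 = 0.5
x=10: ŷ = -1.9 + 6·10 = 58.1; e = 56.6 − 58.1 = -1.5
|e| > 1.75: x=3 (|e|=2), x=4 (|e|=2), x=5 (|e|=2.5), x=6 (|e|=2), x=8 (|e|=2.5) → 5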